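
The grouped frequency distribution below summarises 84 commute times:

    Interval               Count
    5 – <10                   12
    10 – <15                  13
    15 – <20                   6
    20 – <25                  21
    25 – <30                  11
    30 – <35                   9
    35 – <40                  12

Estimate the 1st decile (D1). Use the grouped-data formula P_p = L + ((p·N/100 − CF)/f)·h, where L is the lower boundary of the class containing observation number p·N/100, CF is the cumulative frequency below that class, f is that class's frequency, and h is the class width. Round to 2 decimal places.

8.50

N = 84; target position k = 10/100 · 84 = 8.4.
Cumulative frequencies: 12, 25, 31, 52, 63, 72, 84.
Observation 8.4 falls in the class 5 – <10.
L = 5, CF = 0, f = 12, h = 5.
P10 = 5 + ((8.4 − 0)/12)·5 = 5 + 3.5 = 8.5.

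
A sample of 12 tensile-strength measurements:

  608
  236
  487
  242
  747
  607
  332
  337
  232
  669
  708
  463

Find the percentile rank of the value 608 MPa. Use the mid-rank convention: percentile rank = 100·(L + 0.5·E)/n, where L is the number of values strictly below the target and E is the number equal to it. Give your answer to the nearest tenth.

70.8

Sorted: 232, 236, 242, 332, 337, 463, 487, 607, 608, 669, 708, 747.
Count below 608: L = 8; count equal: E = 1; n = 12.
Percentile rank = 100·(8 + 0.5·1)/12 = 100·8.5/12 = 70.83.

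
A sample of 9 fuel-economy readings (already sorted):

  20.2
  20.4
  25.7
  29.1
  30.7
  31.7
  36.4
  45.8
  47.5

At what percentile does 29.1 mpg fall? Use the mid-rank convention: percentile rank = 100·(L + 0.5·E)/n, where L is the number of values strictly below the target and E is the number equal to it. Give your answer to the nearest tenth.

38.9

Count below 29.1: L = 3; count equal: E = 1; n = 9.
Percentile rank = 100·(3 + 0.5·1)/9 = 100·3.5/9 = 38.89.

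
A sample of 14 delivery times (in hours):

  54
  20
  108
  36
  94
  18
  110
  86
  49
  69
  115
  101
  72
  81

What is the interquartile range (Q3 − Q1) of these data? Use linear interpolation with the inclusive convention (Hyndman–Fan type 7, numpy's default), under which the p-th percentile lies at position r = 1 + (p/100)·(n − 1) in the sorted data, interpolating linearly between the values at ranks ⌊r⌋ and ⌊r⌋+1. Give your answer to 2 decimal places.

49.00

Sorted: 18, 20, 36, 49, 54, 69, 72, 81, 86, 94, 101, 108, 110, 115.
n = 14.
P25: r = 4.25; ranks 4–5 are 49, 54; interpolating gives 50.25.
P75: r = 10.75; ranks 10–11 are 94, 101; interpolating gives 99.25.
Difference: 99.25 − 50.25 = 49.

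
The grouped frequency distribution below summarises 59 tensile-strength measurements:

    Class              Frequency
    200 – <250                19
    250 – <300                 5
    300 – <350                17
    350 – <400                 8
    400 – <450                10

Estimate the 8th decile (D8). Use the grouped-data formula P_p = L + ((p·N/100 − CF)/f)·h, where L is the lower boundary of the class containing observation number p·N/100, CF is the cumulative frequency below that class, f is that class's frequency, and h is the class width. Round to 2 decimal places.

N = 59; target position k = 80/100 · 59 = 47.2.
Cumulative frequencies: 19, 24, 41, 49, 59.
Observation 47.2 falls in the class 350 – <400.
L = 350, CF = 41, f = 8, h = 50.
P80 = 350 + ((47.2 − 41)/8)·50 = 350 + 38.75 = 388.75.

388.75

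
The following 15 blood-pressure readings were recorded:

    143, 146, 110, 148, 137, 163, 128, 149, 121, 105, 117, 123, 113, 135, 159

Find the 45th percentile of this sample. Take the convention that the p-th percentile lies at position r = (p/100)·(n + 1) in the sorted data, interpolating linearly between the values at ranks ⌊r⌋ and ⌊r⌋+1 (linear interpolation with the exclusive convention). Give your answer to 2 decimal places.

129.40

Sorted: 105, 110, 113, 117, 121, 123, 128, 135, 137, 143, 146, 148, 149, 159, 163.
n = 15.
r = (45/100)·(15 + 1) = 7.2.
Rank 7 is 128 and rank 8 is 135.
Interpolate: 128 + 0.2·(135 − 128) = 128 + 0.2·7 = 129.4.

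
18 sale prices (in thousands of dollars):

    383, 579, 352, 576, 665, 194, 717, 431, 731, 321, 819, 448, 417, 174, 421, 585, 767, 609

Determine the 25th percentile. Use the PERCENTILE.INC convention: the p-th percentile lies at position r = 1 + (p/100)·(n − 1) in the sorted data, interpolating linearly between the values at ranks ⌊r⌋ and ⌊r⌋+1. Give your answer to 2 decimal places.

Sorted: 174, 194, 321, 352, 383, 417, 421, 431, 448, 576, 579, 585, 609, 665, 717, 731, 767, 819.
n = 18.
r = 1 + (25/100)·(18 − 1) = 1 + 4.25 = 5.25.
Rank 5 is 383 and rank 6 is 417.
Interpolate: 383 + 0.25·(417 − 383) = 383 + 0.25·34 = 391.5.

391.50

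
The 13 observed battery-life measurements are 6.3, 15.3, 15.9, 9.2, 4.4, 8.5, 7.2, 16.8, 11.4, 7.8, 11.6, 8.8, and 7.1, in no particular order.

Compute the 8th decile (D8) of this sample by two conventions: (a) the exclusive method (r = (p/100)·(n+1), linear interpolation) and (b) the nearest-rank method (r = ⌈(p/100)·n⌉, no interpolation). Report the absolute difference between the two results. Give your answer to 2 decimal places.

0.12

Sorted: 4.4, 6.3, 7.1, 7.2, 7.8, 8.5, 8.8, 9.2, 11.4, 11.6, 15.3, 15.9, 16.8.
n = 13.
(a) r = 11.2; between ranks 11 (15.3) and 12 (15.9): 15.42.
(b) the nearest-rank method: rank 11 → 15.3.
|15.42 − 15.3| = 0.12.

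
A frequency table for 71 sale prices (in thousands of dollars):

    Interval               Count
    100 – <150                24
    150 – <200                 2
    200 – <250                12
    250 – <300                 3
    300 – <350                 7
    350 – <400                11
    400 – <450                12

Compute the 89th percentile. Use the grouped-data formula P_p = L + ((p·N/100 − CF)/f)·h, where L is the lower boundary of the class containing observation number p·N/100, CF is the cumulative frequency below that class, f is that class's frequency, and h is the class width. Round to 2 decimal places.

417.46

N = 71; target position k = 89/100 · 71 = 63.19.
Cumulative frequencies: 24, 26, 38, 41, 48, 59, 71.
Observation 63.19 falls in the class 400 – <450.
L = 400, CF = 59, f = 12, h = 50.
P89 = 400 + ((63.19 − 59)/12)·50 = 400 + 17.4583 = 417.458.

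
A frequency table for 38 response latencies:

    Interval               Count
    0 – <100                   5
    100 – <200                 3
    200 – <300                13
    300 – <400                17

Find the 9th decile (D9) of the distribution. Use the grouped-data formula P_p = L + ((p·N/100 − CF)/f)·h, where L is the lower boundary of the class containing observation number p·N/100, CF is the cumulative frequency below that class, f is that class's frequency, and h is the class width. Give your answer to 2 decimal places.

377.65

N = 38; target position k = 90/100 · 38 = 34.2.
Cumulative frequencies: 5, 8, 21, 38.
Observation 34.2 falls in the class 300 – <400.
L = 300, CF = 21, f = 17, h = 100.
P90 = 300 + ((34.2 − 21)/17)·100 = 300 + 77.6471 = 377.647.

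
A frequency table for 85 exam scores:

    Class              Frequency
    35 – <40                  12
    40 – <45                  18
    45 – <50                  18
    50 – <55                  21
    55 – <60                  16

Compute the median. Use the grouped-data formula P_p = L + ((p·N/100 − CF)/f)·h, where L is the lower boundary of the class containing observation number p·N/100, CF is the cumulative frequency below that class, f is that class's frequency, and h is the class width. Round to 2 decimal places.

48.47

N = 85; target position k = 50/100 · 85 = 42.5.
Cumulative frequencies: 12, 30, 48, 69, 85.
Observation 42.5 falls in the class 45 – <50.
L = 45, CF = 30, f = 18, h = 5.
P50 = 45 + ((42.5 − 30)/18)·5 = 45 + 3.47222 = 48.4722.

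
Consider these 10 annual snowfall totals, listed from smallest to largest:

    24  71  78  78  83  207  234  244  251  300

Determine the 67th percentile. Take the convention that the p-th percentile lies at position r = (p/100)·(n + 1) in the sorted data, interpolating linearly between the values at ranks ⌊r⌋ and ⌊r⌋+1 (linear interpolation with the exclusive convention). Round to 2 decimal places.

237.70

n = 10.
r = (67/100)·(10 + 1) = 7.37.
Rank 7 is 234 and rank 8 is 244.
Interpolate: 234 + 0.37·(244 − 234) = 234 + 0.37·10 = 237.7.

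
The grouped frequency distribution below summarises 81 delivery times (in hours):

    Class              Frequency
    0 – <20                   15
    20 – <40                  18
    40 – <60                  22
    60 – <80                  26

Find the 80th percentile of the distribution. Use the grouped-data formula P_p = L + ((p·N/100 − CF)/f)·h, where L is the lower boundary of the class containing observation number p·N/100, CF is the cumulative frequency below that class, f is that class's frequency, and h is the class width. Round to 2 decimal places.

67.54

N = 81; target position k = 80/100 · 81 = 64.8.
Cumulative frequencies: 15, 33, 55, 81.
Observation 64.8 falls in the class 60 – <80.
L = 60, CF = 55, f = 26, h = 20.
P80 = 60 + ((64.8 − 55)/26)·20 = 60 + 7.53846 = 67.5385.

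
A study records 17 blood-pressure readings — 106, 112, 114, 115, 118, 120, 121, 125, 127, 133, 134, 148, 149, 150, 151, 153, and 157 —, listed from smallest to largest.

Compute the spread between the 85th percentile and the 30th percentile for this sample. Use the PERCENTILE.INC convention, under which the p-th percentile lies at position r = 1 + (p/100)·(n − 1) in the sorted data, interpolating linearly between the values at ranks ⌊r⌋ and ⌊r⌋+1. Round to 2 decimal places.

31.00

n = 17.
P30: r = 5.8; ranks 5–6 are 118, 120; interpolating gives 119.6.
P85: r = 14.6; ranks 14–15 are 150, 151; interpolating gives 150.6.
Difference: 150.6 − 119.6 = 31.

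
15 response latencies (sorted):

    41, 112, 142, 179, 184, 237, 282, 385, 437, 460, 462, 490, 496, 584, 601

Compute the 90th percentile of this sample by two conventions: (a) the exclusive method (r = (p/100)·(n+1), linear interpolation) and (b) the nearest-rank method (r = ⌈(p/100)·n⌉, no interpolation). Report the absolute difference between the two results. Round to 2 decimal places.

n = 15.
(a) r = 14.4; between ranks 14 (584) and 15 (601): 590.8.
(b) the nearest-rank method: rank 14 → 584.
|590.8 − 584| = 6.8.

6.80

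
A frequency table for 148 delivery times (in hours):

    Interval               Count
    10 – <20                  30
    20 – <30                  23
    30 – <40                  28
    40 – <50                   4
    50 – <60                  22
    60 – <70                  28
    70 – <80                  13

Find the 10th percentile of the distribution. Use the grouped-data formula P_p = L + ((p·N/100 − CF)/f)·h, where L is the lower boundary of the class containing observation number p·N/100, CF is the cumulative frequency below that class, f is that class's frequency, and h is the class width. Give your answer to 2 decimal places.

14.93

N = 148; target position k = 10/100 · 148 = 14.8.
Cumulative frequencies: 30, 53, 81, 85, 107, 135, 148.
Observation 14.8 falls in the class 10 – <20.
L = 10, CF = 0, f = 30, h = 10.
P10 = 10 + ((14.8 − 0)/30)·10 = 10 + 4.93333 = 14.9333.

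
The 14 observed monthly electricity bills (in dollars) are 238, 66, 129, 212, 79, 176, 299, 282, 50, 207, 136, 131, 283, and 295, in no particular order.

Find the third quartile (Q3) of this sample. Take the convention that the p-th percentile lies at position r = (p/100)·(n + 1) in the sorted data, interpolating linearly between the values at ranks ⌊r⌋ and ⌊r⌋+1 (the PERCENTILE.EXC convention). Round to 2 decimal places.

Sorted: 50, 66, 79, 129, 131, 136, 176, 207, 212, 238, 282, 283, 295, 299.
n = 14.
r = (75/100)·(14 + 1) = 11.25.
Rank 11 is 282 and rank 12 is 283.
Interpolate: 282 + 0.25·(283 − 282) = 282 + 0.25·1 = 282.25.

282.25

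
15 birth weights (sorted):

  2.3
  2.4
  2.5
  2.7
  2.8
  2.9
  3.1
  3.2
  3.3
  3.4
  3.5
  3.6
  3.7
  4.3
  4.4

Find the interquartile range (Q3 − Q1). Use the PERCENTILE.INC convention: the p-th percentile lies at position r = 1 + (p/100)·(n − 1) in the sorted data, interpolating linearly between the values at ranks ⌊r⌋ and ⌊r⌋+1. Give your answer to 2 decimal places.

0.80

n = 15.
P25: r = 4.5; ranks 4–5 are 2.7, 2.8; interpolating gives 2.75.
P75: r = 11.5; ranks 11–12 are 3.5, 3.6; interpolating gives 3.55.
Difference: 3.55 − 2.75 = 0.8.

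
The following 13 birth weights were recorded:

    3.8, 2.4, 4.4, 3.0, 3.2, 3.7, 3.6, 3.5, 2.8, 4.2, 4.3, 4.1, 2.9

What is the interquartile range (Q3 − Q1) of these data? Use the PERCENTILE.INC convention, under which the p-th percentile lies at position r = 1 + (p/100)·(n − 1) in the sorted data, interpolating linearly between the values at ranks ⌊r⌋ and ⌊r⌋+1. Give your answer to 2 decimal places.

1.10

Sorted: 2.4, 2.8, 2.9, 3.0, 3.2, 3.5, 3.6, 3.7, 3.8, 4.1, 4.2, 4.3, 4.4.
n = 13.
P25: r = 4 (integer) → 3.
P75: r = 10 (integer) → 4.1.
Difference: 4.1 − 3 = 1.1.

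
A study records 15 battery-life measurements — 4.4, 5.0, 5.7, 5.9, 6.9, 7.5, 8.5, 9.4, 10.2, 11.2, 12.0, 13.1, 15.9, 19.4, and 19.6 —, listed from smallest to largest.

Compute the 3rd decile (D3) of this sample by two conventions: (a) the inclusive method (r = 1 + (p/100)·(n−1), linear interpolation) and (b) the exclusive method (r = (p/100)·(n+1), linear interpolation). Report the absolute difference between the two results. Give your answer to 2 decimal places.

n = 15.
(a) r = 5.2; between ranks 5 (6.9) and 6 (7.5): 7.02.
(b) r = 4.8; between ranks 4 (5.9) and 5 (6.9): 6.7.
|7.02 − 6.7| = 0.32.

0.32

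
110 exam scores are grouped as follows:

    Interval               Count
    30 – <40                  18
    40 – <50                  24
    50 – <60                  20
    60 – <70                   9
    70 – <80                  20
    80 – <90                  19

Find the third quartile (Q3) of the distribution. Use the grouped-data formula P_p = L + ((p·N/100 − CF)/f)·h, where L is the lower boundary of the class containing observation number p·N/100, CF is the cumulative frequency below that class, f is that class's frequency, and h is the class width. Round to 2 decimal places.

75.75

N = 110; target position k = 75/100 · 110 = 82.5.
Cumulative frequencies: 18, 42, 62, 71, 91, 110.
Observation 82.5 falls in the class 70 – <80.
L = 70, CF = 71, f = 20, h = 10.
P75 = 70 + ((82.5 − 71)/20)·10 = 70 + 5.75 = 75.75.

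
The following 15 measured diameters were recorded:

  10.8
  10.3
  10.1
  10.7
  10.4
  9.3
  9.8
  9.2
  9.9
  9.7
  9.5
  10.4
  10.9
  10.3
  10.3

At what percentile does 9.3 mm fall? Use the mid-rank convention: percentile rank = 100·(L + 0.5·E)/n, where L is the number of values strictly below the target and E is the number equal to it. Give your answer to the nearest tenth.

10.0

Sorted: 9.2, 9.3, 9.5, 9.7, 9.8, 9.9, 10.1, 10.3, 10.3, 10.3, 10.4, 10.4, 10.7, 10.8, 10.9.
Count below 9.3: L = 1; count equal: E = 1; n = 15.
Percentile rank = 100·(1 + 0.5·1)/15 = 100·1.5/15 = 10.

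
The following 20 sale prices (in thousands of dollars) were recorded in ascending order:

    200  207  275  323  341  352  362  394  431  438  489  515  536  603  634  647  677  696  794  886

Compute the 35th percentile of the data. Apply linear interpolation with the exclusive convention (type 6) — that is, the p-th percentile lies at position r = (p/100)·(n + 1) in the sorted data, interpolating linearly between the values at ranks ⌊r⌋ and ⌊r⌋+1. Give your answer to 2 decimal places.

n = 20.
r = (35/100)·(20 + 1) = 7.35.
Rank 7 is 362 and rank 8 is 394.
Interpolate: 362 + 0.35·(394 − 362) = 362 + 0.35·32 = 373.2.

373.20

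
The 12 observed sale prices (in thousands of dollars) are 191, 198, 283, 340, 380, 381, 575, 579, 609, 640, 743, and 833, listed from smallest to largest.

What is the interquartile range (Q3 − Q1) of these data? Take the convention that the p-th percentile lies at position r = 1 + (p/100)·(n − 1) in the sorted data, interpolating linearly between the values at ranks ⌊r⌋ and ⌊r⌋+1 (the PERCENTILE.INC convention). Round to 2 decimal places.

n = 12.
P25: r = 3.75; ranks 3–4 are 283, 340; interpolating gives 325.75.
P75: r = 9.25; ranks 9–10 are 609, 640; interpolating gives 616.75.
Difference: 616.75 − 325.75 = 291.

291.00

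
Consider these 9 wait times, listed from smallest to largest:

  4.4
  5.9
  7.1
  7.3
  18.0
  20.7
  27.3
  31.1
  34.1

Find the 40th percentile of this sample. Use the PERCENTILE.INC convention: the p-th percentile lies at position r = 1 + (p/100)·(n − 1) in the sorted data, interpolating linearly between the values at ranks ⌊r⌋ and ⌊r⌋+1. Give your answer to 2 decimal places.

n = 9.
r = 1 + (40/100)·(9 − 1) = 1 + 3.2 = 4.2.
Rank 4 is 7.3 and rank 5 is 18.0.
Interpolate: 7.3 + 0.2·(18.0 − 7.3) = 7.3 + 0.2·10.7 = 9.44.

9.44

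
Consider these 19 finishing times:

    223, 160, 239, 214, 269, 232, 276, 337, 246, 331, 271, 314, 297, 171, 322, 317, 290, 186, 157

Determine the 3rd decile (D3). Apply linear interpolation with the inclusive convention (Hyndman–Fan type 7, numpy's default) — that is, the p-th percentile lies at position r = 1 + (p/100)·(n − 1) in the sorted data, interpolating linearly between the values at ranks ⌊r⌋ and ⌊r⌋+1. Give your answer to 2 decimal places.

226.60

Sorted: 157, 160, 171, 186, 214, 223, 232, 239, 246, 269, 271, 276, 290, 297, 314, 317, 322, 331, 337.
n = 19.
r = 1 + (30/100)·(19 − 1) = 1 + 5.4 = 6.4.
Rank 6 is 223 and rank 7 is 232.
Interpolate: 223 + 0.4·(232 − 223) = 223 + 0.4·9 = 226.6.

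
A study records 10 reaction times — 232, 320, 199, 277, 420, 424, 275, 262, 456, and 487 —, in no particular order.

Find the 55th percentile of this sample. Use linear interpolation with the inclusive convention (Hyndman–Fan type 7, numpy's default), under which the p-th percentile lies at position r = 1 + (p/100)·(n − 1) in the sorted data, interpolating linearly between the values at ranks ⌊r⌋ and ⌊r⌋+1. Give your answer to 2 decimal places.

317.85

Sorted: 199, 232, 262, 275, 277, 320, 420, 424, 456, 487.
n = 10.
r = 1 + (55/100)·(10 − 1) = 1 + 4.95 = 5.95.
Rank 5 is 277 and rank 6 is 320.
Interpolate: 277 + 0.95·(320 − 277) = 277 + 0.95·43 = 317.85.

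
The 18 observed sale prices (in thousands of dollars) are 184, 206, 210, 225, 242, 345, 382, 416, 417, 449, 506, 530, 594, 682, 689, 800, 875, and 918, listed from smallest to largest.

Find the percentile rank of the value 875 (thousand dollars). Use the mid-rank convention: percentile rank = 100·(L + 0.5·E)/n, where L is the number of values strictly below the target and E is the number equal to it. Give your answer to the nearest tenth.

Count below 875: L = 16; count equal: E = 1; n = 18.
Percentile rank = 100·(16 + 0.5·1)/18 = 100·16.5/18 = 91.67.

91.7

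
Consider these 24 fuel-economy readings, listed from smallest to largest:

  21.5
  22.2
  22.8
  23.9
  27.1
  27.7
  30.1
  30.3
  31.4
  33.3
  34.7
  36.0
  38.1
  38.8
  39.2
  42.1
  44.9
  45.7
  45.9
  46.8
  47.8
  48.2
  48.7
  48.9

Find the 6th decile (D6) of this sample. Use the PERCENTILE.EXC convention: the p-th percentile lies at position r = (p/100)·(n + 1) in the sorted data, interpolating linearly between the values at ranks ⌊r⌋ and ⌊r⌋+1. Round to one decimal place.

n = 24.
r = (60/100)·(24 + 1) = 15.
r is an integer, so P60 is the value at rank 15: 39.2.

39.2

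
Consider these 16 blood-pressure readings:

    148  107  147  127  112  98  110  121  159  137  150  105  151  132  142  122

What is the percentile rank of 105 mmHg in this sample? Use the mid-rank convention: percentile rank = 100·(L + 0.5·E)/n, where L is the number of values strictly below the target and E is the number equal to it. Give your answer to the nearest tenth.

Sorted: 98, 105, 107, 110, 112, 121, 122, 127, 132, 137, 142, 147, 148, 150, 151, 159.
Count below 105: L = 1; count equal: E = 1; n = 16.
Percentile rank = 100·(1 + 0.5·1)/16 = 100·1.5/16 = 9.375.

9.4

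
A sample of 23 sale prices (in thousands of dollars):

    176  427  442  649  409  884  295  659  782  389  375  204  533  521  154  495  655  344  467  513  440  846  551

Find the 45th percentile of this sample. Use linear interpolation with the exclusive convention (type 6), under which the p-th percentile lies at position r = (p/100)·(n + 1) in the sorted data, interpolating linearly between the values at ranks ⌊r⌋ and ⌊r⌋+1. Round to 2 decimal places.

Sorted: 154, 176, 204, 295, 344, 375, 389, 409, 427, 440, 442, 467, 495, 513, 521, 533, 551, 649, 655, 659, 782, 846, 884.
n = 23.
r = (45/100)·(23 + 1) = 10.8.
Rank 10 is 440 and rank 11 is 442.
Interpolate: 440 + 0.8·(442 − 440) = 440 + 0.8·2 = 441.6.

441.60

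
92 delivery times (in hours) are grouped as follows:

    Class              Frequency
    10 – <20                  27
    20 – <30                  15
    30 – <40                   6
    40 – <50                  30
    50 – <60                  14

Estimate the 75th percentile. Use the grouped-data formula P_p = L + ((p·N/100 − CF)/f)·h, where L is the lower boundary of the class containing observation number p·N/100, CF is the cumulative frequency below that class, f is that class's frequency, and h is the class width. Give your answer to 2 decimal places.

47.00

N = 92; target position k = 75/100 · 92 = 69.
Cumulative frequencies: 27, 42, 48, 78, 92.
Observation 69 falls in the class 40 – <50.
L = 40, CF = 48, f = 30, h = 10.
P75 = 40 + ((69 − 48)/30)·10 = 40 + 7 = 47.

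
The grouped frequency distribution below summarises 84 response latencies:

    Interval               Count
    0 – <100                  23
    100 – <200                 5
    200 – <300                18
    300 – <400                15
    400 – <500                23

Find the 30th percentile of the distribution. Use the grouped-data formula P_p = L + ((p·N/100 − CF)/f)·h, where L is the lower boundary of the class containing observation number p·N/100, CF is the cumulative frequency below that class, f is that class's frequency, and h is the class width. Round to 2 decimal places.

144.00

N = 84; target position k = 30/100 · 84 = 25.2.
Cumulative frequencies: 23, 28, 46, 61, 84.
Observation 25.2 falls in the class 100 – <200.
L = 100, CF = 23, f = 5, h = 100.
P30 = 100 + ((25.2 − 23)/5)·100 = 100 + 44 = 144.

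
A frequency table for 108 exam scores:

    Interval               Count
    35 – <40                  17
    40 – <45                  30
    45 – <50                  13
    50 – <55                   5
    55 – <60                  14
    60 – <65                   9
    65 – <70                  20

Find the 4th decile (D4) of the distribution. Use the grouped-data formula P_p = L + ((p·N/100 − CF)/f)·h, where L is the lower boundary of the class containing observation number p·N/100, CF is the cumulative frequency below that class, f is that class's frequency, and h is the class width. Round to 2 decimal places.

44.37

N = 108; target position k = 40/100 · 108 = 43.2.
Cumulative frequencies: 17, 47, 60, 65, 79, 88, 108.
Observation 43.2 falls in the class 40 – <45.
L = 40, CF = 17, f = 30, h = 5.
P40 = 40 + ((43.2 − 17)/30)·5 = 40 + 4.36667 = 44.3667.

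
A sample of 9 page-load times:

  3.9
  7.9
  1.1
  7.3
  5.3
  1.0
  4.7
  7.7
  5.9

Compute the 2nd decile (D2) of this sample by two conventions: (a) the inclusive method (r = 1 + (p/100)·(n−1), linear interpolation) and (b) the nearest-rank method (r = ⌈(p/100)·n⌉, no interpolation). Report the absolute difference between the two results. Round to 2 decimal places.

Sorted: 1.0, 1.1, 3.9, 4.7, 5.3, 5.9, 7.3, 7.7, 7.9.
n = 9.
(a) r = 2.6; between ranks 2 (1.1) and 3 (3.9): 2.78.
(b) the nearest-rank method: rank 2 → 1.1.
|2.78 − 1.1| = 1.68.

1.68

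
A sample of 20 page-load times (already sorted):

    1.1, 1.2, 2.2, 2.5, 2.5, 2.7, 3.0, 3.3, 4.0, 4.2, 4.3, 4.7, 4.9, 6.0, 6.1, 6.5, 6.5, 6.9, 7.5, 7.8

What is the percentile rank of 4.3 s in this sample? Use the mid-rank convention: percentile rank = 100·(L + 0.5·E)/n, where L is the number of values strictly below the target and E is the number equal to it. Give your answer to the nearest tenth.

Count below 4.3: L = 10; count equal: E = 1; n = 20.
Percentile rank = 100·(10 + 0.5·1)/20 = 100·10.5/20 = 52.5.

52.5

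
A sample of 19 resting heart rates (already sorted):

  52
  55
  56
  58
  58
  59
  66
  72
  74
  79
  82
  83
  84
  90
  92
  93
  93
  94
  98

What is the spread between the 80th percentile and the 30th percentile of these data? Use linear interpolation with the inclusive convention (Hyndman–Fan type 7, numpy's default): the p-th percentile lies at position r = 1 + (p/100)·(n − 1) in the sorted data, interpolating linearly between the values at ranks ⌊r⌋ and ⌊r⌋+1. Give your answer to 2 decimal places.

n = 19.
P30: r = 6.4; ranks 6–7 are 59, 66; interpolating gives 61.8.
P80: r = 15.4; ranks 15–16 are 92, 93; interpolating gives 92.4.
Difference: 92.4 − 61.8 = 30.6.

30.60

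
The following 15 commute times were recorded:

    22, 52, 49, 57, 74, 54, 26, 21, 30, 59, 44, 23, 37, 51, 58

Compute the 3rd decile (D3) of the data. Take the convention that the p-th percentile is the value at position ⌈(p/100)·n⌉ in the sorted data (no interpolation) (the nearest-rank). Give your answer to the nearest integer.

Sorted: 21, 22, 23, 26, 30, 37, 44, 49, 51, 52, 54, 57, 58, 59, 74.
n = 15.
Position = ⌈30/100 · 15⌉ = ⌈4.5⌉ = 5.
The value at rank 5 is 30.

30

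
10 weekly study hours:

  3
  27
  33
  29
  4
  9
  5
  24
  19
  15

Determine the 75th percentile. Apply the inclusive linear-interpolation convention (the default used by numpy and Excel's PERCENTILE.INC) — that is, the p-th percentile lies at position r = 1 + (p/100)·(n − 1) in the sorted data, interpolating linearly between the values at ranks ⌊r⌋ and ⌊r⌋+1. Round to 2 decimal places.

26.25

Sorted: 3, 4, 5, 9, 15, 19, 24, 27, 29, 33.
n = 10.
r = 1 + (75/100)·(10 − 1) = 1 + 6.75 = 7.75.
Rank 7 is 24 and rank 8 is 27.
Interpolate: 24 + 0.75·(27 − 24) = 24 + 0.75·3 = 26.25.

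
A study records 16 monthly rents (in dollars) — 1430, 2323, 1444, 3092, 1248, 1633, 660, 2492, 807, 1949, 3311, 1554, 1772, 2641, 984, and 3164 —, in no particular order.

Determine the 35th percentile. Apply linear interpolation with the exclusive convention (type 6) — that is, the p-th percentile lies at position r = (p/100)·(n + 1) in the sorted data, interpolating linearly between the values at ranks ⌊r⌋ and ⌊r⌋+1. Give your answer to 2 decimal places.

1443.30

Sorted: 660, 807, 984, 1248, 1430, 1444, 1554, 1633, 1772, 1949, 2323, 2492, 2641, 3092, 3164, 3311.
n = 16.
r = (35/100)·(16 + 1) = 5.95.
Rank 5 is 1430 and rank 6 is 1444.
Interpolate: 1430 + 0.95·(1444 − 1430) = 1430 + 0.95·14 = 1443.3.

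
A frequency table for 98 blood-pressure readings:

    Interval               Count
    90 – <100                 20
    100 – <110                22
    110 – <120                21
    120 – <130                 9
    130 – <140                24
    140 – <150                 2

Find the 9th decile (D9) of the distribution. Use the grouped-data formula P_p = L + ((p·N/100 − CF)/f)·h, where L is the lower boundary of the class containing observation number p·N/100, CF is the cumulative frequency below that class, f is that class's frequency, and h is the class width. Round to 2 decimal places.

N = 98; target position k = 90/100 · 98 = 88.2.
Cumulative frequencies: 20, 42, 63, 72, 96, 98.
Observation 88.2 falls in the class 130 – <140.
L = 130, CF = 72, f = 24, h = 10.
P90 = 130 + ((88.2 − 72)/24)·10 = 130 + 6.75 = 136.75.

136.75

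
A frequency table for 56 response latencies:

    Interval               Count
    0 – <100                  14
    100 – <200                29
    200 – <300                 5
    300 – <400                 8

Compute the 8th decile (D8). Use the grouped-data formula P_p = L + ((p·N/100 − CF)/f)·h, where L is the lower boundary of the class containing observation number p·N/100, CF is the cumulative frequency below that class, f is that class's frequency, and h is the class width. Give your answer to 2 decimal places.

N = 56; target position k = 80/100 · 56 = 44.8.
Cumulative frequencies: 14, 43, 48, 56.
Observation 44.8 falls in the class 200 – <300.
L = 200, CF = 43, f = 5, h = 100.
P80 = 200 + ((44.8 − 43)/5)·100 = 200 + 36 = 236.

236.00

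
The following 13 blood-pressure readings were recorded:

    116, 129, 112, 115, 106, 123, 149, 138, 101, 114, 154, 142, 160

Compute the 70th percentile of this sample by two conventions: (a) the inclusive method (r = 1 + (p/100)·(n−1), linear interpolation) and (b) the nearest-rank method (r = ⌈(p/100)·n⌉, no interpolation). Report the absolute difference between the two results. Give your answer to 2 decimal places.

Sorted: 101, 106, 112, 114, 115, 116, 123, 129, 138, 142, 149, 154, 160.
n = 13.
(a) r = 9.4; between ranks 9 (138) and 10 (142): 139.6.
(b) the nearest-rank method: rank 10 → 142.
|139.6 − 142| = 2.4.

2.40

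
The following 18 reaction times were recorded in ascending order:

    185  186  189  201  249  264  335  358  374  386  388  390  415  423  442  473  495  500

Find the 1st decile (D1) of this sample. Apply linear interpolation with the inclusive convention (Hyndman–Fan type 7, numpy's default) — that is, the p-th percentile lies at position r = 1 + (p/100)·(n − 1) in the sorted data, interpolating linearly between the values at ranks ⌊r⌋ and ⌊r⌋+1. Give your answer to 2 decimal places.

188.10

n = 18.
r = 1 + (10/100)·(18 − 1) = 1 + 1.7 = 2.7.
Rank 2 is 186 and rank 3 is 189.
Interpolate: 186 + 0.7·(189 − 186) = 186 + 0.7·3 = 188.1.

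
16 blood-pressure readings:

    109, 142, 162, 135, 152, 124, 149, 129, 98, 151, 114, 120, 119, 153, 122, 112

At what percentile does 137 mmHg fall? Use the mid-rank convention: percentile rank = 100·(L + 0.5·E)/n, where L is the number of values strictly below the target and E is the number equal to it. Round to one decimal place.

62.5

Sorted: 98, 109, 112, 114, 119, 120, 122, 124, 129, 135, 142, 149, 151, 152, 153, 162.
Count below 137: L = 10; count equal: E = 0; n = 16.
Percentile rank = 100·(10 + 0.5·0)/16 = 100·10/16 = 62.5.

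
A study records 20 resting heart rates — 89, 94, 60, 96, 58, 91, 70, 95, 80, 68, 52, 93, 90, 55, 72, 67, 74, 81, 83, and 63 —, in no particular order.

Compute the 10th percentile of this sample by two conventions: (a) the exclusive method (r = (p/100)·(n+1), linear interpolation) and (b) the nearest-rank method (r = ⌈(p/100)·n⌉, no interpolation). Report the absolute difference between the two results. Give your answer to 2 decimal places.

0.30

Sorted: 52, 55, 58, 60, 63, 67, 68, 70, 72, 74, 80, 81, 83, 89, 90, 91, 93, 94, 95, 96.
n = 20.
(a) r = 2.1; between ranks 2 (55) and 3 (58): 55.3.
(b) the nearest-rank method: rank 2 → 55.
|55.3 − 55| = 0.3.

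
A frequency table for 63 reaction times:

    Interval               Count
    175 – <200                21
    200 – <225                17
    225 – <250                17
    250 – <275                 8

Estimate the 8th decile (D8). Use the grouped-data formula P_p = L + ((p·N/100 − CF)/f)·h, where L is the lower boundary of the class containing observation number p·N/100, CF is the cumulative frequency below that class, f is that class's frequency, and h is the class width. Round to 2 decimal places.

243.24

N = 63; target position k = 80/100 · 63 = 50.4.
Cumulative frequencies: 21, 38, 55, 63.
Observation 50.4 falls in the class 225 – <250.
L = 225, CF = 38, f = 17, h = 25.
P80 = 225 + ((50.4 − 38)/17)·25 = 225 + 18.2353 = 243.235.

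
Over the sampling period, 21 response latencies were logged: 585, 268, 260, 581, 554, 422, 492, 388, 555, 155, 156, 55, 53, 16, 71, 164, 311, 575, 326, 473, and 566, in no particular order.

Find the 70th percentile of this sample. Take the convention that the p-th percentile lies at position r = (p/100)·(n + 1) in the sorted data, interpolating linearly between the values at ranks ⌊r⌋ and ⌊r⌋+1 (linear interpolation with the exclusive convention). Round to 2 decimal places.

Sorted: 16, 53, 55, 71, 155, 156, 164, 260, 268, 311, 326, 388, 422, 473, 492, 554, 555, 566, 575, 581, 585.
n = 21.
r = (70/100)·(21 + 1) = 15.4.
Rank 15 is 492 and rank 16 is 554.
Interpolate: 492 + 0.4·(554 − 492) = 492 + 0.4·62 = 516.8.

516.80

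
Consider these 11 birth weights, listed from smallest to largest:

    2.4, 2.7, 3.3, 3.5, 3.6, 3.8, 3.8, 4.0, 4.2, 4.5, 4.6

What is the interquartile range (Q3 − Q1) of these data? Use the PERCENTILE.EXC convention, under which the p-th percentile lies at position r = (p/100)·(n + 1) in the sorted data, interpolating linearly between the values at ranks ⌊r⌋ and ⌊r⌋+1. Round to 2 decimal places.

0.90

n = 11.
P25: r = 3 (integer) → 3.3.
P75: r = 9 (integer) → 4.2.
Difference: 4.2 − 3.3 = 0.9.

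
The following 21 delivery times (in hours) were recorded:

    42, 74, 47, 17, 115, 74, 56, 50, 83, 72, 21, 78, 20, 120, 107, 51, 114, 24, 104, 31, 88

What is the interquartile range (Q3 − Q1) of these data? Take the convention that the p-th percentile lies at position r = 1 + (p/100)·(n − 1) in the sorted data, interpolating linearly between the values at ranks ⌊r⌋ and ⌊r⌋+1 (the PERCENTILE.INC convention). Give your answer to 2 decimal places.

46.00

Sorted: 17, 20, 21, 24, 31, 42, 47, 50, 51, 56, 72, 74, 74, 78, 83, 88, 104, 107, 114, 115, 120.
n = 21.
P25: r = 6 (integer) → 42.
P75: r = 16 (integer) → 88.
Difference: 88 − 42 = 46.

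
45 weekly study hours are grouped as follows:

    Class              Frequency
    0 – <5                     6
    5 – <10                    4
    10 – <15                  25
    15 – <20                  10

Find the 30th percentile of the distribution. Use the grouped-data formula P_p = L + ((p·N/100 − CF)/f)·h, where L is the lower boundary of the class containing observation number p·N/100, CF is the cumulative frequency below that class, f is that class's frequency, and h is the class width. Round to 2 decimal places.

10.70

N = 45; target position k = 30/100 · 45 = 13.5.
Cumulative frequencies: 6, 10, 35, 45.
Observation 13.5 falls in the class 10 – <15.
L = 10, CF = 10, f = 25, h = 5.
P30 = 10 + ((13.5 − 10)/25)·5 = 10 + 0.7 = 10.7.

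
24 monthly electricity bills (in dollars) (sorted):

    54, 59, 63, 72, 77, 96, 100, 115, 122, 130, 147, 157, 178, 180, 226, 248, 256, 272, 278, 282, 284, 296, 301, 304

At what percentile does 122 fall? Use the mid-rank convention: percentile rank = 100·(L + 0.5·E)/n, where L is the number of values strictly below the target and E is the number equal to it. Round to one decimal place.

35.4

Count below 122: L = 8; count equal: E = 1; n = 24.
Percentile rank = 100·(8 + 0.5·1)/24 = 100·8.5/24 = 35.42.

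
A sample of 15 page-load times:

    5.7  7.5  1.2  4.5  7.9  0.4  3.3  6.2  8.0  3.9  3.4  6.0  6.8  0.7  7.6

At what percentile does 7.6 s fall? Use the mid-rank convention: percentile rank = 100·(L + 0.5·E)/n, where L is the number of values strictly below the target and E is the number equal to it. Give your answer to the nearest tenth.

83.3

Sorted: 0.4, 0.7, 1.2, 3.3, 3.4, 3.9, 4.5, 5.7, 6.0, 6.2, 6.8, 7.5, 7.6, 7.9, 8.0.
Count below 7.6: L = 12; count equal: E = 1; n = 15.
Percentile rank = 100·(12 + 0.5·1)/15 = 100·12.5/15 = 83.33.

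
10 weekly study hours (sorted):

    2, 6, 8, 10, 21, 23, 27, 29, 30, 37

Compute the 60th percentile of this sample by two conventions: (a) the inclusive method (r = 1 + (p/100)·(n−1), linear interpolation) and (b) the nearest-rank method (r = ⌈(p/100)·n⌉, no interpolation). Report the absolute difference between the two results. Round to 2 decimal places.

n = 10.
(a) r = 6.4; between ranks 6 (23) and 7 (27): 24.6.
(b) the nearest-rank method: rank 6 → 23.
|24.6 − 23| = 1.6.

1.60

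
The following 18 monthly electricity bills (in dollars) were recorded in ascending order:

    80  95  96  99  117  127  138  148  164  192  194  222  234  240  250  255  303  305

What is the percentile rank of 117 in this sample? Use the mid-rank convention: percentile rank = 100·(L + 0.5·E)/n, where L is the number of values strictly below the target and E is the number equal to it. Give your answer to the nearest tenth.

Count below 117: L = 4; count equal: E = 1; n = 18.
Percentile rank = 100·(4 + 0.5·1)/18 = 100·4.5/18 = 25.

25.0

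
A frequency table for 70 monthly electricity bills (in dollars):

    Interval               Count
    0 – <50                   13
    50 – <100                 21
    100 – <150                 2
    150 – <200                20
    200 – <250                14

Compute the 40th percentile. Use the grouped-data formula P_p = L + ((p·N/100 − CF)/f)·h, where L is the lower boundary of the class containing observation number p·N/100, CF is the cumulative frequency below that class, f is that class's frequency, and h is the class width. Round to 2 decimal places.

N = 70; target position k = 40/100 · 70 = 28.
Cumulative frequencies: 13, 34, 36, 56, 70.
Observation 28 falls in the class 50 – <100.
L = 50, CF = 13, f = 21, h = 50.
P40 = 50 + ((28 − 13)/21)·50 = 50 + 35.7143 = 85.7143.

85.71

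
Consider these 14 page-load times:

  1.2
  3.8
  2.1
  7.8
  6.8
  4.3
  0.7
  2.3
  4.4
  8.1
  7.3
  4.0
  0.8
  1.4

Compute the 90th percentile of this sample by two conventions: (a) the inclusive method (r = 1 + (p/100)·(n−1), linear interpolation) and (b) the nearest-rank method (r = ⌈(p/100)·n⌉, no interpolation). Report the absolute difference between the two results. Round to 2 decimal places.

0.15

Sorted: 0.7, 0.8, 1.2, 1.4, 2.1, 2.3, 3.8, 4.0, 4.3, 4.4, 6.8, 7.3, 7.8, 8.1.
n = 14.
(a) r = 12.7; between ranks 12 (7.3) and 13 (7.8): 7.65.
(b) the nearest-rank method: rank 13 → 7.8.
|7.65 − 7.8| = 0.15.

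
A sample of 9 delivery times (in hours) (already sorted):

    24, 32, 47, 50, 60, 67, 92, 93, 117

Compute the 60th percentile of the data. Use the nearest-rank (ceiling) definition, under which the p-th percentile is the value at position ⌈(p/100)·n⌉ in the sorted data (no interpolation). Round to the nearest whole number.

n = 9.
Position = ⌈60/100 · 9⌉ = ⌈5.4⌉ = 6.
The value at rank 6 is 67.

67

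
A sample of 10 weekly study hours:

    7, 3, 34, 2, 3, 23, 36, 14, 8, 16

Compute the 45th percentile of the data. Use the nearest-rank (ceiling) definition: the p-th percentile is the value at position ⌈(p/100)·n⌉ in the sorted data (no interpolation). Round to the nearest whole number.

8

Sorted: 2, 3, 3, 7, 8, 14, 16, 23, 34, 36.
n = 10.
Position = ⌈45/100 · 10⌉ = ⌈4.5⌉ = 5.
The value at rank 5 is 8.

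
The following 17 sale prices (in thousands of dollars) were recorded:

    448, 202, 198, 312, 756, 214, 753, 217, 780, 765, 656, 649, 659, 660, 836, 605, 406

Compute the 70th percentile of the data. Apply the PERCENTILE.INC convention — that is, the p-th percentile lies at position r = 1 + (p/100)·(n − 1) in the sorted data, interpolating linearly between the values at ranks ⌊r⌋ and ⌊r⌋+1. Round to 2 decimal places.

Sorted: 198, 202, 214, 217, 312, 406, 448, 605, 649, 656, 659, 660, 753, 756, 765, 780, 836.
n = 17.
r = 1 + (70/100)·(17 − 1) = 1 + 11.2 = 12.2.
Rank 12 is 660 and rank 13 is 753.
Interpolate: 660 + 0.2·(753 − 660) = 660 + 0.2·93 = 678.6.

678.60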